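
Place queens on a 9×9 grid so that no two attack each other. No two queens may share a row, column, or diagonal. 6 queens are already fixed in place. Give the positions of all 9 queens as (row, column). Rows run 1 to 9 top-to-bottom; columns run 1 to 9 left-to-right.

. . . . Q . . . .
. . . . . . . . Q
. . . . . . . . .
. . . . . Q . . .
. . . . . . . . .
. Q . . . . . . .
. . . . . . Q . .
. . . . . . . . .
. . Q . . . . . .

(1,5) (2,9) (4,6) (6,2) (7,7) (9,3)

(1,5) (2,9) (3,4) (4,6) (5,8) (6,2) (7,7) (8,1) (9,3)

Row 3: attacked by (1,5)→{3,5,7}; (2,9)→{8,9}; (4,6)→{5,6,7}; (6,2)→{2,5}; (7,7)→{3,7}; (9,3)→{3,9}. Safe: 1, 4. Place at column 4.
Row 5: attacked by (1,5)→{1,5,9}; (2,9)→{6,9}; (3,4)→{2,4,6}; (4,6)→{5,6,7}; (6,2)→{1,2,3}; (7,7)→{5,7,9}; (9,3)→{3,7}. Safe: 8. Place at column 8.
Row 8: attacked by (1,5)→{5}; (2,9)→{3,9}; (3,4)→{4,9}; (4,6)→{2,6}; (5,8)→{5,8}; (6,2)→{2,4}; (7,7)→{6,7,8}; (9,3)→{2,3,4}. Safe: 1. Place at column 1.
Columns [5, 9, 4, 6, 8, 2, 7, 1, 3], r−c [-4, -7, -1, -2, -3, 4, 0, 7, 6], r+c [6, 11, 7, 10, 13, 8, 14, 9, 12] are all distinct, so no two queens attack.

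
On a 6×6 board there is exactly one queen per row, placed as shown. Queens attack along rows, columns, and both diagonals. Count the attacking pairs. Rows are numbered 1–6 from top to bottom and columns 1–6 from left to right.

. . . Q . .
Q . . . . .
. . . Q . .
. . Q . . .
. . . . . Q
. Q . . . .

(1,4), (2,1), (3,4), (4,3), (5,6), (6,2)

Same column: (1,4)–(3,4) (column 4).
Same diagonal: (2,1)–(4,3) (|2−4| = |1−3| = 2); (3,4)–(4,3) (|3−4| = |4−3| = 1); (3,4)–(5,6) (|3−5| = |4−6| = 2).
Total attacking pairs: 4.

4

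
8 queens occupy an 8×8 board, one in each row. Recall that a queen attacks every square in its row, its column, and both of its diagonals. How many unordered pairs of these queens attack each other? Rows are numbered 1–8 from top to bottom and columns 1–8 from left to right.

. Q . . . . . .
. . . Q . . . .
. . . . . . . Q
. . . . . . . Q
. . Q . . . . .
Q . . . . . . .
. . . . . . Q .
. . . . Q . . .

1

Same column: (3,8)–(4,8) (column 8).
Total attacking pairs: 1.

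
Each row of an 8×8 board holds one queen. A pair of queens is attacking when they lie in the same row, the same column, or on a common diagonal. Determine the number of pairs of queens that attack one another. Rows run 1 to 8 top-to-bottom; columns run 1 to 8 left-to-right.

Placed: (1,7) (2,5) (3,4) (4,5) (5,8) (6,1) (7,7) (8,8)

Same column: (1,7)–(7,7) (column 7); (2,5)–(4,5) (column 5); (5,8)–(8,8) (column 8).
Same diagonal: (2,5)–(3,4) (|2−3| = |5−4| = 1); (2,5)–(5,8) (|2−5| = |5−8| = 3); (2,5)–(6,1) (|2−6| = |5−1| = 4); (3,4)–(4,5) (|3−4| = |4−5| = 1); (3,4)–(6,1) (|3−6| = |4−1| = 3); (7,7)–(8,8) (|7−8| = |7−8| = 1).
Total attacking pairs: 9.

9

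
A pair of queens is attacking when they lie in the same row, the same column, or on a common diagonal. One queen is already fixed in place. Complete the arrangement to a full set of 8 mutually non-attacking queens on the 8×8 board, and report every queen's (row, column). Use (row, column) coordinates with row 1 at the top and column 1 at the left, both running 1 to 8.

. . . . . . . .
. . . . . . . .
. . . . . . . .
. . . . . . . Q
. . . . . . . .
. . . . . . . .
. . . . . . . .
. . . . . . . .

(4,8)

(1,2) (2,7) (3,5) (4,8) (5,1) (6,4) (7,6) (8,3)

Row 1: attacked by (4,8)→{5,8}. Safe: 1, 2, 3, 4, 6, 7. Place at column 2.
Row 2: attacked by (1,2)→{1,2,3}; (4,8)→{6,8}. Safe: 4, 5, 7. Place at column 7.
Row 3: attacked by (1,2)→{2,4}; (2,7)→{6,7,8}; (4,8)→{7,8}. Safe: 1, 3, 5. Place at column 5.
Row 5: attacked by (1,2)→{2,6}; (2,7)→{4,7}; (3,5)→{3,5,7}; (4,8)→{7,8}. Safe: 1. Place at column 1.
Row 6: attacked by (1,2)→{2,7}; (2,7)→{3,7}; (3,5)→{2,5,8}; (4,8)→{6,8}; (5,1)→{1,2}. Safe: 4. Place at column 4.
Row 7: attacked by (1,2)→{2,8}; (2,7)→{2,7}; (3,5)→{1,5}; (4,8)→{5,8}; (5,1)→{1,3}; (6,4)→{3,4,5}. Safe: 6. Place at column 6.
Row 8: attacked by (1,2)→{2}; (2,7)→{1,7}; (3,5)→{5}; (4,8)→{4,8}; (5,1)→{1,4}; (6,4)→{2,4,6}; (7,6)→{5,6,7}. Safe: 3. Place at column 3.
Columns [2, 7, 5, 8, 1, 4, 6, 3], r−c [-1, -5, -2, -4, 4, 2, 1, 5], r+c [3, 9, 8, 12, 6, 10, 13, 11] are all distinct, so no two queens attack.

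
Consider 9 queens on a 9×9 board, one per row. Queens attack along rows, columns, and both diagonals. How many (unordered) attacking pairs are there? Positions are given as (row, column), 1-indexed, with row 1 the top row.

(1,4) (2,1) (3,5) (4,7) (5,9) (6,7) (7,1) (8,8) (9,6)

4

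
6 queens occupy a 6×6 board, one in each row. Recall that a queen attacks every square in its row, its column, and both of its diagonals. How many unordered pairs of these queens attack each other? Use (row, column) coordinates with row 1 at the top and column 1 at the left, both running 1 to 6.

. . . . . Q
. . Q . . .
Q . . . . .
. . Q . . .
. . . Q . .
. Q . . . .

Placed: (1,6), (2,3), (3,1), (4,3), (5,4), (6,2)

3

Same column: (2,3)–(4,3) (column 3).
Same diagonal: (1,6)–(4,3) (|1−4| = |6−3| = 3); (4,3)–(5,4) (|4−5| = |3−4| = 1).
Total attacking pairs: 3.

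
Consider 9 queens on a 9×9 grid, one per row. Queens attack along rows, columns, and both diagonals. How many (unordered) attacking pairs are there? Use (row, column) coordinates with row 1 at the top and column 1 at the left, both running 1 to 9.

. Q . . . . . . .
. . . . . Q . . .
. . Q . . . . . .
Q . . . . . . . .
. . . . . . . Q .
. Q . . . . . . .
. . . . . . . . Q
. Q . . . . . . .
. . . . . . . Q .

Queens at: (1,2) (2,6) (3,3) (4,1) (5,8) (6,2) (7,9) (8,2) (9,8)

5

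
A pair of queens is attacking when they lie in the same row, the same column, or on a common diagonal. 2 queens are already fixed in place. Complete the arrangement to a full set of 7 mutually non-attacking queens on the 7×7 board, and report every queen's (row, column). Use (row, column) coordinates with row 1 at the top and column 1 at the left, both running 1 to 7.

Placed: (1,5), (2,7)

(1,5) (2,7) (3,2) (4,6) (5,3) (6,1) (7,4)

Row 3: attacked by (1,5)→{3,5,7}; (2,7)→{6,7}. Safe: 1, 2, 4. Place at column 2.
Row 4: attacked by (1,5)→{2,5}; (2,7)→{5,7}; (3,2)→{1,2,3}. Safe: 4, 6. Place at column 6.
Row 5: attacked by (1,5)→{1,5}; (2,7)→{4,7}; (3,2)→{2,4}; (4,6)→{5,6,7}. Safe: 3. Place at column 3.
Row 6: attacked by (1,5)→{5}; (2,7)→{3,7}; (3,2)→{2,5}; (4,6)→{4,6}; (5,3)→{2,3,4}. Safe: 1. Place at column 1.
Row 7: attacked by (1,5)→{5}; (2,7)→{2,7}; (3,2)→{2,6}; (4,6)→{3,6}; (5,3)→{1,3,5}; (6,1)→{1,2}. Safe: 4. Place at column 4.
Columns [5, 7, 2, 6, 3, 1, 4], r−c [-4, -5, 1, -2, 2, 5, 3], r+c [6, 9, 5, 10, 8, 7, 11] are all distinct, so no two queens attack.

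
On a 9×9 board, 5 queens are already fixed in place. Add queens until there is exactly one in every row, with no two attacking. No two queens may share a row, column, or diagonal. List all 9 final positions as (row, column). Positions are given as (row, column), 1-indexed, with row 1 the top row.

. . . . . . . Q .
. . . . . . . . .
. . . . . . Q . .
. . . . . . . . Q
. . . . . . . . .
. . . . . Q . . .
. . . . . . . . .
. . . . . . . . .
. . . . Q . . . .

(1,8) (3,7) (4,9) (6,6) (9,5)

Row 2: attacked by (1,8)→{7,8,9}; (3,7)→{6,7,8}; (4,9)→{7,9}; (6,6)→{2,6}; (9,5)→{5}. Safe: 1, 3, 4. Place at column 4.
Row 5: attacked by (1,8)→{4,8}; (2,4)→{1,4,7}; (3,7)→{5,7,9}; (4,9)→{8,9}; (6,6)→{5,6,7}; (9,5)→{1,5,9}. Safe: 2, 3. Place at column 2.
Row 7: attacked by (1,8)→{2,8}; (2,4)→{4,9}; (3,7)→{3,7}; (4,9)→{6,9}; (5,2)→{2,4}; (6,6)→{5,6,7}; (9,5)→{3,5,7}. Safe: 1. Place at column 1.
Row 8: attacked by (1,8)→{1,8}; (2,4)→{4}; (3,7)→{2,7}; (4,9)→{5,9}; (5,2)→{2,5}; (6,6)→{4,6,8}; (7,1)→{1,2}; (9,5)→{4,5,6}. Safe: 3. Place at column 3.
Columns [8, 4, 7, 9, 2, 6, 1, 3, 5], r−c [-7, -2, -4, -5, 3, 0, 6, 5, 4], r+c [9, 6, 10, 13, 7, 12, 8, 11, 14] are all distinct, so no two queens attack.

(1,8) (2,4) (3,7) (4,9) (5,2) (6,6) (7,1) (8,3) (9,5)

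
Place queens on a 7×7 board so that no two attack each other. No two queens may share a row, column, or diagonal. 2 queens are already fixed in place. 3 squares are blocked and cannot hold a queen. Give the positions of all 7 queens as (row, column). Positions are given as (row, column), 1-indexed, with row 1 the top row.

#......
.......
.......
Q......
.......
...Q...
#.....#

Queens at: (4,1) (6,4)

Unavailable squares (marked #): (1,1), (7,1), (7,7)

(1,7) (2,5) (3,3) (4,1) (5,6) (6,4) (7,2)

Row 1: attacked by (4,1)→{1,4}; (6,4)→{4}. Blocked: 1. Safe: 2, 3, 5, 6, 7. Place at column 7.
Row 2: attacked by (1,7)→{6,7}; (4,1)→{1,3}; (6,4)→{4}. Safe: 2, 5. Place at column 5.
Row 3: attacked by (1,7)→{5,7}; (2,5)→{4,5,6}; (4,1)→{1,2}; (6,4)→{1,4,7}. Safe: 3. Place at column 3.
Row 5: attacked by (1,7)→{3,7}; (2,5)→{2,5}; (3,3)→{1,3,5}; (4,1)→{1,2}; (6,4)→{3,4,5}. Safe: 6. Place at column 6.
Row 7: attacked by (1,7)→{1,7}; (2,5)→{5}; (3,3)→{3,7}; (4,1)→{1,4}; (5,6)→{4,6}; (6,4)→{3,4,5}. Blocked: 1,7. Safe: 2. Place at column 2.
Columns [7, 5, 3, 1, 6, 4, 2], r−c [-6, -3, 0, 3, -1, 2, 5], r+c [8, 7, 6, 5, 11, 10, 9] are all distinct, so no two queens attack.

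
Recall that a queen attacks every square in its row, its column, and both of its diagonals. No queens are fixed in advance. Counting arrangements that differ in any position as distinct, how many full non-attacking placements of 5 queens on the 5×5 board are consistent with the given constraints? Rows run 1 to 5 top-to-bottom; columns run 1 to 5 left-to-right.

Branch on row 1: col 1 → 2; col 2 → 2; col 3 → 2; col 4 → 2; col 5 → 2.
Sum: 2 + 2 + 2 + 2 + 2 = 10.
(This is the classic 5-queens count.)

10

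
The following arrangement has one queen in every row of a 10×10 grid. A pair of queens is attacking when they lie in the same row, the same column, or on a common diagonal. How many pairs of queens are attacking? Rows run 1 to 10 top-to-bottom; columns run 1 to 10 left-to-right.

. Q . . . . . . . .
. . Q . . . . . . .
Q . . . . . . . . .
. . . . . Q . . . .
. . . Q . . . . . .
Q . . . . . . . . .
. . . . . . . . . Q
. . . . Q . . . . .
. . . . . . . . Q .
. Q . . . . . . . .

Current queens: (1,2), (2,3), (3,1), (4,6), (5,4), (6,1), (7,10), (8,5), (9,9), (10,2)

3

Same column: (1,2)–(10,2) (column 2); (3,1)–(6,1) (column 1).
Same diagonal: (1,2)–(2,3) (|1−2| = |2−3| = 1).
Total attacking pairs: 3.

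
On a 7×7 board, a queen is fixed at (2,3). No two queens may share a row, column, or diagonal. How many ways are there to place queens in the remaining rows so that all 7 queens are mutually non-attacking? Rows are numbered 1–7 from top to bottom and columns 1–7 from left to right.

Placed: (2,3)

6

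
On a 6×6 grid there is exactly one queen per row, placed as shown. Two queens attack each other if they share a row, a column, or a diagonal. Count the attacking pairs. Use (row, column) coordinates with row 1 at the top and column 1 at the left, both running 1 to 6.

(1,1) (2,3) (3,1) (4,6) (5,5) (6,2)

3

Same column: (1,1)–(3,1) (column 1).
Same diagonal: (1,1)–(5,5) (|1−5| = |1−5| = 4); (4,6)–(5,5) (|4−5| = |6−5| = 1).
Total attacking pairs: 3.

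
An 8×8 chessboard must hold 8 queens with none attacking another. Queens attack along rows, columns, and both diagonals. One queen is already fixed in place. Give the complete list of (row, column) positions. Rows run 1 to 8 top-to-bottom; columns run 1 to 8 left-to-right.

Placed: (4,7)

Row 1: attacked by (4,7)→{4,7}. Safe: 1, 2, 3, 5, 6, 8. Place at column 3.
Row 2: attacked by (1,3)→{2,3,4}; (4,7)→{5,7}. Safe: 1, 6, 8. Place at column 8.
Row 3: attacked by (1,3)→{1,3,5}; (2,8)→{7,8}; (4,7)→{6,7,8}. Safe: 2, 4. Place at column 4.
Row 5: attacked by (1,3)→{3,7}; (2,8)→{5,8}; (3,4)→{2,4,6}; (4,7)→{6,7,8}. Safe: 1. Place at column 1.
Row 6: attacked by (1,3)→{3,8}; (2,8)→{4,8}; (3,4)→{1,4,7}; (4,7)→{5,7}; (5,1)→{1,2}. Safe: 6. Place at column 6.
Row 7: attacked by (1,3)→{3}; (2,8)→{3,8}; (3,4)→{4,8}; (4,7)→{4,7}; (5,1)→{1,3}; (6,6)→{5,6,7}. Safe: 2. Place at column 2.
Row 8: attacked by (1,3)→{3}; (2,8)→{2,8}; (3,4)→{4}; (4,7)→{3,7}; (5,1)→{1,4}; (6,6)→{4,6,8}; (7,2)→{1,2,3}. Safe: 5. Place at column 5.
Columns [3, 8, 4, 7, 1, 6, 2, 5], r−c [-2, -6, -1, -3, 4, 0, 5, 3], r+c [4, 10, 7, 11, 6, 12, 9, 13] are all distinct, so no two queens attack.

(1,3) (2,8) (3,4) (4,7) (5,1) (6,6) (7,2) (8,5)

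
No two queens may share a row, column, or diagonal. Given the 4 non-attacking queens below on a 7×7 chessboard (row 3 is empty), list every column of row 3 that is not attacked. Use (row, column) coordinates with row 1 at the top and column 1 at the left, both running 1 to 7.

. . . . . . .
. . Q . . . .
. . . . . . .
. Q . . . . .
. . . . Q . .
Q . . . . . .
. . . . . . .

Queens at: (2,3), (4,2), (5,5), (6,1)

(2,3) attacks row 3 at column 3 and diagonals 2, 4.
(4,2) attacks row 3 at column 2 and diagonals 1, 3.
(5,5) attacks row 3 at column 5 and diagonals 3, 7.
(6,1) attacks row 3 at column 1 and diagonals 4.
Attacked columns: {1, 2, 3, 4, 5, 7}. Safe: {6}.

columns 6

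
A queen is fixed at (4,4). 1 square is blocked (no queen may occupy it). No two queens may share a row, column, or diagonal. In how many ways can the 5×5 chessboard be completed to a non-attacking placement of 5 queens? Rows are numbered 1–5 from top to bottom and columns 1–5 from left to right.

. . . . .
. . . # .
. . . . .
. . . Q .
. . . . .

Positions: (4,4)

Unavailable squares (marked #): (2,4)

2

Branch on row 1: col 2 → 0; col 3 → 1; col 5 → 1.
Sum: 0 + 1 + 1 = 2.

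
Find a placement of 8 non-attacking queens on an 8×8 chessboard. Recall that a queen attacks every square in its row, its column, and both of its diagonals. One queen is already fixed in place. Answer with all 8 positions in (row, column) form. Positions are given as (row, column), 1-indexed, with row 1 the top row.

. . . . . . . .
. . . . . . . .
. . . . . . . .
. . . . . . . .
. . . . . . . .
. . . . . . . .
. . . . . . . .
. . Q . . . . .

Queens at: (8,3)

Row 1: attacked by (8,3)→{3}. Safe: 1, 2, 4, 5, 6, 7, 8. Place at column 5.
Row 2: attacked by (1,5)→{4,5,6}; (8,3)→{3}. Safe: 1, 2, 7, 8. Place at column 2.
Row 3: attacked by (1,5)→{3,5,7}; (2,2)→{1,2,3}; (8,3)→{3,8}. Safe: 4, 6. Place at column 6.
Row 4: attacked by (1,5)→{2,5,8}; (2,2)→{2,4}; (3,6)→{5,6,7}; (8,3)→{3,7}. Safe: 1. Place at column 1.
Row 5: attacked by (1,5)→{1,5}; (2,2)→{2,5}; (3,6)→{4,6,8}; (4,1)→{1,2}; (8,3)→{3,6}. Safe: 7. Place at column 7.
Row 6: attacked by (1,5)→{5}; (2,2)→{2,6}; (3,6)→{3,6}; (4,1)→{1,3}; (5,7)→{6,7,8}; (8,3)→{1,3,5}. Safe: 4. Place at column 4.
Row 7: attacked by (1,5)→{5}; (2,2)→{2,7}; (3,6)→{2,6}; (4,1)→{1,4}; (5,7)→{5,7}; (6,4)→{3,4,5}; (8,3)→{2,3,4}. Safe: 8. Place at column 8.
Columns [5, 2, 6, 1, 7, 4, 8, 3], r−c [-4, 0, -3, 3, -2, 2, -1, 5], r+c [6, 4, 9, 5, 12, 10, 15, 11] are all distinct, so no two queens attack.

(1,5) (2,2) (3,6) (4,1) (5,7) (6,4) (7,8) (8,3)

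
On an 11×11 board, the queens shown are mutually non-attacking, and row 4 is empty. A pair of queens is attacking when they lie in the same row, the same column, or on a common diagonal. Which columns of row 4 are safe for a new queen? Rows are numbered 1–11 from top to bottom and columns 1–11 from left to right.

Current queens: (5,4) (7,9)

(5,4) attacks row 4 at column 4 and diagonals 3, 5.
(7,9) attacks row 4 at column 9 and diagonals 6.
Attacked columns: {3, 4, 5, 6, 9}. Safe: {1, 2, 7, 8, 10, 11}.

columns 1, 2, 7, 8, 10, 11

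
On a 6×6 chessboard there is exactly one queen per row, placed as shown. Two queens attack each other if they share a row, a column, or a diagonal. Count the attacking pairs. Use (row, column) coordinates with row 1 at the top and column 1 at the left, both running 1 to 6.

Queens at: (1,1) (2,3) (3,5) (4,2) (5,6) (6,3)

2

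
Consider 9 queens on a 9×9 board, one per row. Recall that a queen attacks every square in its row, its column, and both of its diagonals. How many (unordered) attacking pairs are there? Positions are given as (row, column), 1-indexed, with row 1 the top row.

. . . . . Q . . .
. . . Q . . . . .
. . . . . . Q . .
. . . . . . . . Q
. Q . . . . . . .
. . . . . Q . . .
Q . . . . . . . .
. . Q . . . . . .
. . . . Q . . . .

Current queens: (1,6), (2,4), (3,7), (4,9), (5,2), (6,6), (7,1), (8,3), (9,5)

Same column: (1,6)–(6,6) (column 6).
Same diagonal: (1,6)–(4,9) (|1−4| = |6−9| = 3); (1,6)–(5,2) (|1−5| = |6−2| = 4).
Total attacking pairs: 3.

3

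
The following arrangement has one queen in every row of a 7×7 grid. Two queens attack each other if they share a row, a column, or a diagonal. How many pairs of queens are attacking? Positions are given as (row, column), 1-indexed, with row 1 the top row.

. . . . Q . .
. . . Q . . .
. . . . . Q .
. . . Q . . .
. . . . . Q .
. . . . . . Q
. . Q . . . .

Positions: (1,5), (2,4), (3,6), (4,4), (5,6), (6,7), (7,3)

4

Same column: (2,4)–(4,4) (column 4); (3,6)–(5,6) (column 6).
Same diagonal: (1,5)–(2,4) (|1−2| = |5−4| = 1); (5,6)–(6,7) (|5−6| = |6−7| = 1).
Total attacking pairs: 4.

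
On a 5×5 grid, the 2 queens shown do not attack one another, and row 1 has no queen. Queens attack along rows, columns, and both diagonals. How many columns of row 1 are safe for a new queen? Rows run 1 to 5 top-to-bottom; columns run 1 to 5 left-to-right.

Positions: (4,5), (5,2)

(4,5) attacks row 1 at column 5 and diagonals 2.
(5,2) attacks row 1 at column 2.
Attacked columns: {2, 5}. Safe: {1, 3, 4}.

3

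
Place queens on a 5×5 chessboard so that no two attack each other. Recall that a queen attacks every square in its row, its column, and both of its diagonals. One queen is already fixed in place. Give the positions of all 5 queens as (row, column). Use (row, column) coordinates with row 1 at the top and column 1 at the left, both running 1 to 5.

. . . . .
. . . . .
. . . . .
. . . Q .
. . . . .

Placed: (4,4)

(1,3) (2,5) (3,2) (4,4) (5,1)

Row 1: attacked by (4,4)→{1,4}. Safe: 2, 3, 5. Place at column 3.
Row 2: attacked by (1,3)→{2,3,4}; (4,4)→{2,4}. Safe: 1, 5. Place at column 5.
Row 3: attacked by (1,3)→{1,3,5}; (2,5)→{4,5}; (4,4)→{3,4,5}. Safe: 2. Place at column 2.
Row 5: attacked by (1,3)→{3}; (2,5)→{2,5}; (3,2)→{2,4}; (4,4)→{3,4,5}. Safe: 1. Place at column 1.
Columns [3, 5, 2, 4, 1], r−c [-2, -3, 1, 0, 4], r+c [4, 7, 5, 8, 6] are all distinct, so no two queens attack.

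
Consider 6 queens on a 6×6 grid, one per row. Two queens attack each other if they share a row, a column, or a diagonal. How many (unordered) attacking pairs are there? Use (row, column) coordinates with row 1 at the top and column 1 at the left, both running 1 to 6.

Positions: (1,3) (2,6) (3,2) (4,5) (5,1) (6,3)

Same column: (1,3)–(6,3) (column 3).
Same diagonal: (4,5)–(6,3) (|4−6| = |5−3| = 2).
Total attacking pairs: 2.

2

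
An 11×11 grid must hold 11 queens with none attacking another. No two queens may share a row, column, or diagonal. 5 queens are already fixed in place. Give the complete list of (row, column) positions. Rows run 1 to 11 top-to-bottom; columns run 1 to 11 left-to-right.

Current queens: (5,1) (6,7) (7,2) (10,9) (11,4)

Row 1: attacked by (5,1)→{1,5}; (6,7)→{2,7}; (7,2)→{2,8}; (10,9)→{9}; (11,4)→{4}. Safe: 3, 6, 10, 11. Place at column 10.
Row 2: attacked by (1,10)→{9,10,11}; (5,1)→{1,4}; (6,7)→{3,7,11}; (7,2)→{2,7}; (10,9)→{1,9}; (11,4)→{4}. Safe: 5, 6, 8. Place at column 5.
Row 3: attacked by (1,10)→{8,10}; (2,5)→{4,5,6}; (5,1)→{1,3}; (6,7)→{4,7,10}; (7,2)→{2,6}; (10,9)→{2,9}; (11,4)→{4}. Safe: 11. Place at column 11.
Row 4: attacked by (1,10)→{7,10}; (2,5)→{3,5,7}; (3,11)→{10,11}; (5,1)→{1,2}; (6,7)→{5,7,9}; (7,2)→{2,5}; (10,9)→{3,9}; (11,4)→{4,11}. Safe: 6, 8. Place at column 6.
Row 8: attacked by (1,10)→{3,10}; (2,5)→{5,11}; (3,11)→{6,11}; (4,6)→{2,6,10}; (5,1)→{1,4}; (6,7)→{5,7,9}; (7,2)→{1,2,3}; (10,9)→{7,9,11}; (11,4)→{1,4,7}. Safe: 8. Place at column 8.
Row 9: attacked by (1,10)→{2,10}; (2,5)→{5}; (3,11)→{5,11}; (4,6)→{1,6,11}; (5,1)→{1,5}; (6,7)→{4,7,10}; (7,2)→{2,4}; (8,8)→{7,8,9}; (10,9)→{8,9,10}; (11,4)→{2,4,6}. Safe: 3. Place at column 3.
Columns [10, 5, 11, 6, 1, 7, 2, 8, 3, 9, 4], r−c [-9, -3, -8, -2, 4, -1, 5, 0, 6, 1, 7], r+c [11, 7, 14, 10, 6, 13, 9, 16, 12, 19, 15] are all distinct, so no two queens attack.

(1,10) (2,5) (3,11) (4,6) (5,1) (6,7) (7,2) (8,8) (9,3) (10,9) (11,4)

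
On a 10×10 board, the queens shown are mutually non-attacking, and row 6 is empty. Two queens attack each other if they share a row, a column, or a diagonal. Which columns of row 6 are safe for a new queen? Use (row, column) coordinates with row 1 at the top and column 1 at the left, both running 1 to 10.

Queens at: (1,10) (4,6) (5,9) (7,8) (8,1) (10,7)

(1,10) attacks row 6 at column 10 and diagonals 5.
(4,6) attacks row 6 at column 6 and diagonals 4, 8.
(5,9) attacks row 6 at column 9 and diagonals 8, 10.
(7,8) attacks row 6 at column 8 and diagonals 7, 9.
(8,1) attacks row 6 at column 1 and diagonals 3.
(10,7) attacks row 6 at column 7 and diagonals 3.
Attacked columns: {1, 3, 4, 5, 6, 7, 8, 9, 10}. Safe: {2}.

columns 2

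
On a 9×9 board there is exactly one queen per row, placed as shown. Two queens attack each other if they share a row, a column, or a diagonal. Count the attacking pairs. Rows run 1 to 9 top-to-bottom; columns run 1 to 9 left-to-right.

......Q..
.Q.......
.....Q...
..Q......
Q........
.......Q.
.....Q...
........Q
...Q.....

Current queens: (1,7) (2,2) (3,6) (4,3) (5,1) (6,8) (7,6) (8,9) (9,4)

3

Same column: (3,6)–(7,6) (column 6).
Same diagonal: (4,3)–(7,6) (|4−7| = |3−6| = 3); (7,6)–(9,4) (|7−9| = |6−4| = 2).
Total attacking pairs: 3.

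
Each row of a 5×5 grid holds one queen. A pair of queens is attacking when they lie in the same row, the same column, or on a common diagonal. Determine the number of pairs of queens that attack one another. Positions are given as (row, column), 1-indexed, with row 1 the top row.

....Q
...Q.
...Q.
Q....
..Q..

Same column: (2,4)–(3,4) (column 4).
Same diagonal: (1,5)–(2,4) (|1−2| = |5−4| = 1).
Total attacking pairs: 2.

2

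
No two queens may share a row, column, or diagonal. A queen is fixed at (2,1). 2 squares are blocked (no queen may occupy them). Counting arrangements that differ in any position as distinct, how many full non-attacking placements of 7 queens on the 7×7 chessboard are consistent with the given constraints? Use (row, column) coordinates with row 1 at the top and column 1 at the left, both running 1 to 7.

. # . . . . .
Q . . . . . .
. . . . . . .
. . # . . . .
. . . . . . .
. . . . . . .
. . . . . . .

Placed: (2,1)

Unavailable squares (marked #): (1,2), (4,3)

7

Branch on row 1: col 3 → 2; col 4 → 2; col 5 → 2; col 6 → 1; col 7 → 0.
Sum: 2 + 2 + 2 + 1 + 0 = 7.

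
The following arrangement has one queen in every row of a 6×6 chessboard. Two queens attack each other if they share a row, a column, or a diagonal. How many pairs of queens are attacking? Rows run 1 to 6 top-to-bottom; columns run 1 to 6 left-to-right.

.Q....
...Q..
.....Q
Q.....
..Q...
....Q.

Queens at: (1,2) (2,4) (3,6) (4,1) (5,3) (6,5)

All columns are distinct and no two queens satisfy |Δrow| = |Δcol|, so no pair attacks.

0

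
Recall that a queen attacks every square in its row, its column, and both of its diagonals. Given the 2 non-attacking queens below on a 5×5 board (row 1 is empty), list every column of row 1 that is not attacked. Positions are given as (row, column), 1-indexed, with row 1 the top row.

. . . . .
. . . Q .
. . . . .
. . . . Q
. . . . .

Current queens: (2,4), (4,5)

(2,4) attacks row 1 at column 4 and diagonals 3, 5.
(4,5) attacks row 1 at column 5 and diagonals 2.
Attacked columns: {2, 3, 4, 5}. Safe: {1}.

columns 1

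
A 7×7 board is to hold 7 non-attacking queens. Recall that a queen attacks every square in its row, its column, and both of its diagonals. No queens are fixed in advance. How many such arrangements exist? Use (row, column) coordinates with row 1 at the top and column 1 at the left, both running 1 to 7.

40

Branch on row 1: col 1 → 4; col 2 → 7; col 3 → 6; col 4 → 6; col 5 → 6; col 6 → 7; col 7 → 4.
Sum: 4 + 7 + 6 + 6 + 6 + 7 + 4 = 40.
(This is the classic 7-queens count.)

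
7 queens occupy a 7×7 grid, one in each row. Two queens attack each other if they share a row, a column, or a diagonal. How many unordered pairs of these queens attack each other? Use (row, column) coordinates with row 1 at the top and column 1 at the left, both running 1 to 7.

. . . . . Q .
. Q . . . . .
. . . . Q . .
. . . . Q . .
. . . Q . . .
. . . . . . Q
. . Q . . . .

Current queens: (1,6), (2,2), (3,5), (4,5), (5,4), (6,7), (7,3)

3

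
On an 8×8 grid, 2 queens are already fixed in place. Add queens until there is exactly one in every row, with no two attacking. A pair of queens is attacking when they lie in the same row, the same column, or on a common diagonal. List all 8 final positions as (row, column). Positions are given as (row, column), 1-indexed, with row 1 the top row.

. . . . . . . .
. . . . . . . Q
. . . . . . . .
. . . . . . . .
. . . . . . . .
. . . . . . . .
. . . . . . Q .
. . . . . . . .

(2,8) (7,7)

(1,2) (2,8) (3,6) (4,1) (5,3) (6,5) (7,7) (8,4)

Row 1: attacked by (2,8)→{7,8}; (7,7)→{1,7}. Safe: 2, 3, 4, 5, 6. Place at column 2.
Row 3: attacked by (1,2)→{2,4}; (2,8)→{7,8}; (7,7)→{3,7}. Safe: 1, 5, 6. Place at column 6.
Row 4: attacked by (1,2)→{2,5}; (2,8)→{6,8}; (3,6)→{5,6,7}; (7,7)→{4,7}. Safe: 1, 3. Place at column 1.
Row 5: attacked by (1,2)→{2,6}; (2,8)→{5,8}; (3,6)→{4,6,8}; (4,1)→{1,2}; (7,7)→{5,7}. Safe: 3. Place at column 3.
Row 6: attacked by (1,2)→{2,7}; (2,8)→{4,8}; (3,6)→{3,6}; (4,1)→{1,3}; (5,3)→{2,3,4}; (7,7)→{6,7,8}. Safe: 5. Place at column 5.
Row 8: attacked by (1,2)→{2}; (2,8)→{2,8}; (3,6)→{1,6}; (4,1)→{1,5}; (5,3)→{3,6}; (6,5)→{3,5,7}; (7,7)→{6,7,8}. Safe: 4. Place at column 4.
Columns [2, 8, 6, 1, 3, 5, 7, 4], r−c [-1, -6, -3, 3, 2, 1, 0, 4], r+c [3, 10, 9, 5, 8, 11, 14, 12] are all distinct, so no two queens attack.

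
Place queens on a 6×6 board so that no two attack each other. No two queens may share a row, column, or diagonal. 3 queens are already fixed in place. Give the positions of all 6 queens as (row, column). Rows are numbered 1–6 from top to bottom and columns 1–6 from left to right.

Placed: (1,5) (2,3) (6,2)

Row 3: attacked by (1,5)→{3,5}; (2,3)→{2,3,4}; (6,2)→{2,5}. Safe: 1, 6. Place at column 1.
Row 4: attacked by (1,5)→{2,5}; (2,3)→{1,3,5}; (3,1)→{1,2}; (6,2)→{2,4}. Safe: 6. Place at column 6.
Row 5: attacked by (1,5)→{1,5}; (2,3)→{3,6}; (3,1)→{1,3}; (4,6)→{5,6}; (6,2)→{1,2,3}. Safe: 4. Place at column 4.
Columns [5, 3, 1, 6, 4, 2], r−c [-4, -1, 2, -2, 1, 4], r+c [6, 5, 4, 10, 9, 8] are all distinct, so no two queens attack.

(1,5) (2,3) (3,1) (4,6) (5,4) (6,2)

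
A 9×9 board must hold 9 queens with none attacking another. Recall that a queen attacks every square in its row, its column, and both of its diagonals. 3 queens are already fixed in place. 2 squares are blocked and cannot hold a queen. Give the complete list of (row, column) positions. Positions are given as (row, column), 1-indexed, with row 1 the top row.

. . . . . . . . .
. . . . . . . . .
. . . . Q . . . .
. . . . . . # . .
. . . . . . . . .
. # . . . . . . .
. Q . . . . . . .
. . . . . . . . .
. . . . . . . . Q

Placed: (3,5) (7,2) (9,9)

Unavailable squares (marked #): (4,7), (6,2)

(1,4) (2,8) (3,5) (4,3) (5,1) (6,7) (7,2) (8,6) (9,9)

Row 1: attacked by (3,5)→{3,5,7}; (7,2)→{2,8}; (9,9)→{1,9}. Safe: 4, 6. Place at column 4.
Row 2: attacked by (1,4)→{3,4,5}; (3,5)→{4,5,6}; (7,2)→{2,7}; (9,9)→{2,9}. Safe: 1, 8. Place at column 8.
Row 4: attacked by (1,4)→{1,4,7}; (2,8)→{6,8}; (3,5)→{4,5,6}; (7,2)→{2,5}; (9,9)→{4,9}. Blocked: 7. Safe: 3. Place at column 3.
Row 5: attacked by (1,4)→{4,8}; (2,8)→{5,8}; (3,5)→{3,5,7}; (4,3)→{2,3,4}; (7,2)→{2,4}; (9,9)→{5,9}. Safe: 1, 6. Place at column 1.
Row 6: attacked by (1,4)→{4,9}; (2,8)→{4,8}; (3,5)→{2,5,8}; (4,3)→{1,3,5}; (5,1)→{1,2}; (7,2)→{1,2,3}; (9,9)→{6,9}. Blocked: 2. Safe: 7. Place at column 7.
Row 8: attacked by (1,4)→{4}; (2,8)→{2,8}; (3,5)→{5}; (4,3)→{3,7}; (5,1)→{1,4}; (6,7)→{5,7,9}; (7,2)→{1,2,3}; (9,9)→{8,9}. Safe: 6. Place at column 6.
Columns [4, 8, 5, 3, 1, 7, 2, 6, 9], r−c [-3, -6, -2, 1, 4, -1, 5, 2, 0], r+c [5, 10, 8, 7, 6, 13, 9, 14, 18] are all distinct, so no two queens attack.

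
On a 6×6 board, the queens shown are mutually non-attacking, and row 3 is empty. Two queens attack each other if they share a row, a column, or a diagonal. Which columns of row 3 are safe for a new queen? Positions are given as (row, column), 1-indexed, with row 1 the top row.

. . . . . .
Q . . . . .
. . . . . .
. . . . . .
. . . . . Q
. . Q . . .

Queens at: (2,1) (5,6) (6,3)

(2,1) attacks row 3 at column 1 and diagonals 2.
(5,6) attacks row 3 at column 6 and diagonals 4.
(6,3) attacks row 3 at column 3 and diagonals 6.
Attacked columns: {1, 2, 3, 4, 6}. Safe: {5}.

columns 5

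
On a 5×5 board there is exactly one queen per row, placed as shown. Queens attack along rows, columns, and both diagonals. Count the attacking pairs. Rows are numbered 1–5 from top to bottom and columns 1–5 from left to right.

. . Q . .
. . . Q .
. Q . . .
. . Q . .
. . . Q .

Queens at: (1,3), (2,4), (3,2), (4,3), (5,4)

Same column: (1,3)–(4,3) (column 3); (2,4)–(5,4) (column 4).
Same diagonal: (1,3)–(2,4) (|1−2| = |3−4| = 1); (3,2)–(4,3) (|3−4| = |2−3| = 1); (3,2)–(5,4) (|3−5| = |2−4| = 2); (4,3)–(5,4) (|4−5| = |3−4| = 1).
Total attacking pairs: 6.

6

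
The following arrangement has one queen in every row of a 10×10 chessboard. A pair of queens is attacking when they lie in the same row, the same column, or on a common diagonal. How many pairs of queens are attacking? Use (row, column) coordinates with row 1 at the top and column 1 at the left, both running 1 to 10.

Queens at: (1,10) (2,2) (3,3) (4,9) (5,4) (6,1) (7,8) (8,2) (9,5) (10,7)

2

Same column: (2,2)–(8,2) (column 2).
Same diagonal: (2,2)–(3,3) (|2−3| = |2−3| = 1).
Total attacking pairs: 2.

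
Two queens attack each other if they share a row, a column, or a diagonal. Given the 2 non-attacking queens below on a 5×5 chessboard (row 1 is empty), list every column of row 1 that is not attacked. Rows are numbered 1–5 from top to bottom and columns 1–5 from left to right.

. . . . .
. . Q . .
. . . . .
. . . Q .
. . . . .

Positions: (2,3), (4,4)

columns 5

(2,3) attacks row 1 at column 3 and diagonals 2, 4.
(4,4) attacks row 1 at column 4 and diagonals 1.
Attacked columns: {1, 2, 3, 4}. Safe: {5}.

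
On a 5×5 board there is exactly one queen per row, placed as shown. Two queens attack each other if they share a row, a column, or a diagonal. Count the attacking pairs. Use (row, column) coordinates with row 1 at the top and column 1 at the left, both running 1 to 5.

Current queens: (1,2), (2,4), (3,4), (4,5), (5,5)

Same column: (2,4)–(3,4) (column 4); (4,5)–(5,5) (column 5).
Same diagonal: (1,2)–(3,4) (|1−3| = |2−4| = 2); (1,2)–(4,5) (|1−4| = |2−5| = 3); (3,4)–(4,5) (|3−4| = |4−5| = 1).
Total attacking pairs: 5.

5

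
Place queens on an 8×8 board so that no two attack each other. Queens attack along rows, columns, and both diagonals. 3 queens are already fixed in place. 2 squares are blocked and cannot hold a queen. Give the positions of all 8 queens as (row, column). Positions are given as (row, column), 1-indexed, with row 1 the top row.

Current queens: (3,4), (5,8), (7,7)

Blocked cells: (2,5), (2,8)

Row 1: attacked by (3,4)→{2,4,6}; (5,8)→{4,8}; (7,7)→{1,7}. Safe: 3, 5. Place at column 5.
Row 2: attacked by (1,5)→{4,5,6}; (3,4)→{3,4,5}; (5,8)→{5,8}; (7,7)→{2,7}. Blocked: 5,8. Safe: 1. Place at column 1.
Row 4: attacked by (1,5)→{2,5,8}; (2,1)→{1,3}; (3,4)→{3,4,5}; (5,8)→{7,8}; (7,7)→{4,7}. Safe: 6. Place at column 6.
Row 6: attacked by (1,5)→{5}; (2,1)→{1,5}; (3,4)→{1,4,7}; (4,6)→{4,6,8}; (5,8)→{7,8}; (7,7)→{6,7,8}. Safe: 2, 3. Place at column 2.
Row 8: attacked by (1,5)→{5}; (2,1)→{1,7}; (3,4)→{4}; (4,6)→{2,6}; (5,8)→{5,8}; (6,2)→{2,4}; (7,7)→{6,7,8}. Safe: 3. Place at column 3.
Columns [5, 1, 4, 6, 8, 2, 7, 3], r−c [-4, 1, -1, -2, -3, 4, 0, 5], r+c [6, 3, 7, 10, 13, 8, 14, 11] are all distinct, so no two queens attack.

(1,5) (2,1) (3,4) (4,6) (5,8) (6,2) (7,7) (8,3)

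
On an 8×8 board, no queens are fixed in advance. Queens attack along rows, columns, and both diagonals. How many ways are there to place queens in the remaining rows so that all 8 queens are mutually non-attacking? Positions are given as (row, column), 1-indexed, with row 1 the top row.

92

Branch on row 1: col 1 → 4; col 2 → 8; col 3 → 16; col 4 → 18; col 5 → 18; col 6 → 16; col 7 → 8; col 8 → 4.
Sum: 4 + 8 + 16 + 18 + 18 + 16 + 8 + 4 = 92.
(This is the classic 8-queens count.)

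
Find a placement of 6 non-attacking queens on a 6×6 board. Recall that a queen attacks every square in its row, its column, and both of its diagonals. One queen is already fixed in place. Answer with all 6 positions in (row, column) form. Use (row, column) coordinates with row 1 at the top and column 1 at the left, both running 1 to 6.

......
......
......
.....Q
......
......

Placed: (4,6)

(1,5) (2,3) (3,1) (4,6) (5,4) (6,2)

Row 1: attacked by (4,6)→{3,6}. Safe: 1, 2, 4, 5. Place at column 5.
Row 2: attacked by (1,5)→{4,5,6}; (4,6)→{4,6}. Safe: 1, 2, 3. Place at column 3.
Row 3: attacked by (1,5)→{3,5}; (2,3)→{2,3,4}; (4,6)→{5,6}. Safe: 1. Place at column 1.
Row 5: attacked by (1,5)→{1,5}; (2,3)→{3,6}; (3,1)→{1,3}; (4,6)→{5,6}. Safe: 2, 4. Place at column 4.
Row 6: attacked by (1,5)→{5}; (2,3)→{3}; (3,1)→{1,4}; (4,6)→{4,6}; (5,4)→{3,4,5}. Safe: 2. Place at column 2.
Columns [5, 3, 1, 6, 4, 2], r−c [-4, -1, 2, -2, 1, 4], r+c [6, 5, 4, 10, 9, 8] are all distinct, so no two queens attack.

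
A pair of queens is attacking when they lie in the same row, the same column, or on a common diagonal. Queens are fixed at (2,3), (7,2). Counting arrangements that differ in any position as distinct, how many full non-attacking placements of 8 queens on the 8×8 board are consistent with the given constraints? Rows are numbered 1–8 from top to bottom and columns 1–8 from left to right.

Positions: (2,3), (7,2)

Branch on row 1: col 1 → 0; col 5 → 0; col 6 → 4; col 7 → 1.
Sum: 0 + 0 + 4 + 1 = 5.

5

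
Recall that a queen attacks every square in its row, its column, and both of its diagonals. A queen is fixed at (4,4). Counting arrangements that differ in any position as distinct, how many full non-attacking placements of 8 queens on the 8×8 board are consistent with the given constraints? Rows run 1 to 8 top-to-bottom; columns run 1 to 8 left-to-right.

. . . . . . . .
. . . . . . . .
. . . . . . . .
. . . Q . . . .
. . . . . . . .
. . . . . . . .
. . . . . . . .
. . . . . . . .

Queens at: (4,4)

Branch on row 1: col 2 → 1; col 3 → 1; col 5 → 4; col 6 → 2; col 8 → 0.
Sum: 1 + 1 + 4 + 2 + 0 = 8.

8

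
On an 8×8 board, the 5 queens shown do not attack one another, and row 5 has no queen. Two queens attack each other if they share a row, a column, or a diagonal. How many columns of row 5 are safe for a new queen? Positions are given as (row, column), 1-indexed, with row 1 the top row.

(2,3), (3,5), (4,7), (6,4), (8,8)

2

(2,3) attacks row 5 at column 3 and diagonals 6.
(3,5) attacks row 5 at column 5 and diagonals 3, 7.
(4,7) attacks row 5 at column 7 and diagonals 6, 8.
(6,4) attacks row 5 at column 4 and diagonals 3, 5.
(8,8) attacks row 5 at column 8 and diagonals 5.
Attacked columns: {3, 4, 5, 6, 7, 8}. Safe: {1, 2}.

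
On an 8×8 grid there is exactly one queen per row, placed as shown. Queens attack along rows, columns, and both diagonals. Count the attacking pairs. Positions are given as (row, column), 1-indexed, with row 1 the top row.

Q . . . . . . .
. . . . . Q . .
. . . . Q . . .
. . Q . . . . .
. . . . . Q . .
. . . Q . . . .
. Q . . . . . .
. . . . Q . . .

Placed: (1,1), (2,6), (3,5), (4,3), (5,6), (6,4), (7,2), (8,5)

Same column: (2,6)–(5,6) (column 6); (3,5)–(8,5) (column 5).
Same diagonal: (2,6)–(3,5) (|2−3| = |6−5| = 1).
Total attacking pairs: 3.

3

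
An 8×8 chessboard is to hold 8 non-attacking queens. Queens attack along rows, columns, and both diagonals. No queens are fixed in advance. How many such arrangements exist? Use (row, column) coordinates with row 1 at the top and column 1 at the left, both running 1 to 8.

Branch on row 1: col 1 → 4; col 2 → 8; col 3 → 16; col 4 → 18; col 5 → 18; col 6 → 16; col 7 → 8; col 8 → 4.
Sum: 4 + 8 + 16 + 18 + 18 + 16 + 8 + 4 = 92.
(This is the classic 8-queens count.)

92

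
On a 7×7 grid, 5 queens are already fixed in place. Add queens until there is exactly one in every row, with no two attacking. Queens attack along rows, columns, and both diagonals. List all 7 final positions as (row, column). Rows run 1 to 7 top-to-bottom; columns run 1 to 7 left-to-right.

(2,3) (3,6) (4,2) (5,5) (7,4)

Row 1: attacked by (2,3)→{2,3,4}; (3,6)→{4,6}; (4,2)→{2,5}; (5,5)→{1,5}; (7,4)→{4}. Safe: 7. Place at column 7.
Row 6: attacked by (1,7)→{2,7}; (2,3)→{3,7}; (3,6)→{3,6}; (4,2)→{2,4}; (5,5)→{4,5,6}; (7,4)→{3,4,5}. Safe: 1. Place at column 1.
Columns [7, 3, 6, 2, 5, 1, 4], r−c [-6, -1, -3, 2, 0, 5, 3], r+c [8, 5, 9, 6, 10, 7, 11] are all distinct, so no two queens attack.

(1,7) (2,3) (3,6) (4,2) (5,5) (6,1) (7,4)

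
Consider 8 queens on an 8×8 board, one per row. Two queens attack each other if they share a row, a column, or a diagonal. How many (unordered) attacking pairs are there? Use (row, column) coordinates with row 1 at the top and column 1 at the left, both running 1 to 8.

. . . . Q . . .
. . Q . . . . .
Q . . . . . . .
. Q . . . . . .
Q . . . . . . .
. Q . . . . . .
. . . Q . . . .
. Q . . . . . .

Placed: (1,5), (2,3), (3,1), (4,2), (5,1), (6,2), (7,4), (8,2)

Same column: (3,1)–(5,1) (column 1); (4,2)–(6,2) (column 2); (4,2)–(8,2) (column 2); (6,2)–(8,2) (column 2).
Same diagonal: (1,5)–(4,2) (|1−4| = |5−2| = 3); (1,5)–(5,1) (|1−5| = |5−1| = 4); (3,1)–(4,2) (|3−4| = |1−2| = 1); (4,2)–(5,1) (|4−5| = |2−1| = 1); (5,1)–(6,2) (|5−6| = |1−2| = 1).
Total attacking pairs: 9.

9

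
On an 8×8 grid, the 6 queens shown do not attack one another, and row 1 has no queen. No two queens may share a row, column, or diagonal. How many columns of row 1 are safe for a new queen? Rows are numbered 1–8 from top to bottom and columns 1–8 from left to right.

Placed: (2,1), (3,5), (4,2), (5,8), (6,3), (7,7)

1

(2,1) attacks row 1 at column 1 and diagonals 2.
(3,5) attacks row 1 at column 5 and diagonals 3, 7.
(4,2) attacks row 1 at column 2 and diagonals 5.
(5,8) attacks row 1 at column 8 and diagonals 4.
(6,3) attacks row 1 at column 3 and diagonals 8.
(7,7) attacks row 1 at column 7 and diagonals 1.
Attacked columns: {1, 2, 3, 4, 5, 7, 8}. Safe: {6}.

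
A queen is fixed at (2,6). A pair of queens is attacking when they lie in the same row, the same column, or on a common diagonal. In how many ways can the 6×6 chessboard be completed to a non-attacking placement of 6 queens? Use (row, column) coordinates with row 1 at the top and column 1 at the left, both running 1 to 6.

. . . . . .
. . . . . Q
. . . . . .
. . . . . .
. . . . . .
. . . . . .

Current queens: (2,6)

1

Branch on row 1: col 1 → 0; col 2 → 0; col 3 → 1; col 4 → 0.
Sum: 0 + 0 + 1 + 0 = 1.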